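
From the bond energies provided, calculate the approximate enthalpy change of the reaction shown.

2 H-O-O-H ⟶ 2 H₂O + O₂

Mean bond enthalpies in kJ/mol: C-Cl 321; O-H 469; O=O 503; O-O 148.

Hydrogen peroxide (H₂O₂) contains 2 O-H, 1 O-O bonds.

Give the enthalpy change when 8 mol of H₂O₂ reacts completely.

ΔH = −828 kJ

Bonds broken (reactants):
  O-H: 4 × 469 = 1876
  O-O: 2 × 148 = 296
  Σ(broken) = 2172 kJ
Bonds formed (products):
  O-H: 4 × 469 = 1876
  O=O: 1 × 503 = 503
  Σ(formed) = 2379 kJ
ΔH = Σ(broken) − Σ(formed) = 2172 − 2379 = −207 kJ
For 4× the reaction as written: 4 × (−207) = −828 kJ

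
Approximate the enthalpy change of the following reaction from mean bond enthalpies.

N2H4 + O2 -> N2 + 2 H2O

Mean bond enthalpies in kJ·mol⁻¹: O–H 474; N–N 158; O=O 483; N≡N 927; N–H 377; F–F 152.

Bonds broken (reactants):
  N–H: 4 × 377 = 1508
  N–N: 1 × 158 = 158
  O=O: 1 × 483 = 483
  Σ(broken) = 2149 kJ
Bonds formed (products):
  N≡N: 1 × 927 = 927
  O–H: 4 × 474 = 1896
  Σ(formed) = 2823 kJ
ΔH = Σ(broken) − Σ(formed) = 2149 − 2823 = −674 kJ

ΔH ≈ −674 kJ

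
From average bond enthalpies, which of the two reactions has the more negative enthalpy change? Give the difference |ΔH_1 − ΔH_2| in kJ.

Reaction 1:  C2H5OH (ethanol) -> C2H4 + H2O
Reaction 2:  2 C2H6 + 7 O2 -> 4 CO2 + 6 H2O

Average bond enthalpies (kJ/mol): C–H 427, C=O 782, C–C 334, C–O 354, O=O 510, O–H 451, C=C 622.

Reaction 2, by 2348 kJ

Reaction 1:
  Bonds broken (reactants):
    C–C: 1 × 334 = 334
    C–H: 5 × 427 = 2135
    C–O: 1 × 354 = 354
    O–H: 1 × 451 = 451
    Σ(broken) = 3274 kJ
  Bonds formed (products):
    C–H: 4 × 427 = 1708
    C=C: 1 × 622 = 622
    O–H: 2 × 451 = 902
    Σ(formed) = 3232 kJ
  ΔH_1 = 3274 − 3232 = +42 kJ
Reaction 2:
  Bonds broken (reactants):
    C–C: 2 × 334 = 668
    C–H: 12 × 427 = 5124
    O=O: 7 × 510 = 3570
    Σ(broken) = 9362 kJ
  Bonds formed (products):
    C=O: 8 × 782 = 6256
    O–H: 12 × 451 = 5412
    Σ(formed) = 11668 kJ
  ΔH_2 = 9362 − 11668 = −2306 kJ
ΔH_1 − ΔH_2 = +2348 kJ, so reaction 2 has the more negative ΔH; |ΔH_1 − ΔH_2| = 2348 kJ.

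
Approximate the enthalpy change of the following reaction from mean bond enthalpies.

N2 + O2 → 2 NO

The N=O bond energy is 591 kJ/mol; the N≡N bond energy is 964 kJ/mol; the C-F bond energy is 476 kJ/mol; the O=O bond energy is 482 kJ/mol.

ΔH ≈ +264 kJ

Bonds broken (reactants):
  N≡N: 1 × 964 = 964
  O=O: 1 × 482 = 482
  Σ(broken) = 1446 kJ
Bonds formed (products):
  N=O: 2 × 591 = 1182
  Σ(formed) = 1182 kJ
ΔH = Σ(broken) − Σ(formed) = 1446 − 1182 = +264 kJ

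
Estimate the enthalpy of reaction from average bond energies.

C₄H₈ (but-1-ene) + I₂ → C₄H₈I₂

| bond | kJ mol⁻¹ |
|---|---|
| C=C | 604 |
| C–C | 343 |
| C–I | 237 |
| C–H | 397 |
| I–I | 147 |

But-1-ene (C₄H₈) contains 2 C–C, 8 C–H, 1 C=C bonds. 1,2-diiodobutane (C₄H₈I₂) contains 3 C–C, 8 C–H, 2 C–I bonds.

Bonds broken (reactants):
  C–C: 2 × 343 = 686
  C–H: 8 × 397 = 3176
  C=C: 1 × 604 = 604
  I–I: 1 × 147 = 147
  Σ(broken) = 4613 kJ
Bonds formed (products):
  C–C: 3 × 343 = 1029
  C–H: 8 × 397 = 3176
  C–I: 2 × 237 = 474
  Σ(formed) = 4679 kJ
ΔH = Σ(broken) − Σ(formed) = 4613 − 4679 = −66 kJ

ΔH ≈ −66 kJ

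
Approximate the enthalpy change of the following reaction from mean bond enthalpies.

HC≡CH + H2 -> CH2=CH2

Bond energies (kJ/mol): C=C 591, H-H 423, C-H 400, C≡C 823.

Bonds broken (reactants):
  C≡C: 1 × 823 = 823
  C-H: 2 × 400 = 800
  H-H: 1 × 423 = 423
  Σ(broken) = 2046 kJ
Bonds formed (products):
  C-H: 4 × 400 = 1600
  C=C: 1 × 591 = 591
  Σ(formed) = 2191 kJ
ΔH = Σ(broken) − Σ(formed) = 2046 − 2191 = −145 kJ

ΔH ≈ −145 kJ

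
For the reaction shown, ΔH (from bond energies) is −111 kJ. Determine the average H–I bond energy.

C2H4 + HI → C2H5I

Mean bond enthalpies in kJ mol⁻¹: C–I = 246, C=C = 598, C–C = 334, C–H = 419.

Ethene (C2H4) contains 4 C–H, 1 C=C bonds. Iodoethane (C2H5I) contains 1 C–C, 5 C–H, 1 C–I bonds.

D(H–I) ≈ 290 kJ/mol

Let D be the H–I bond energy.
Σ(broken) = 4×419 + 1×598 + 1×D = 2274 + D
Σ(formed) = 1×334 + 5×419 + 1×246 = 2675
ΔH = Σ(broken) − Σ(formed) = (2274 + D) − (2675) = −401 + D
Setting this equal to −111 kJ gives D = 290 kJ/mol.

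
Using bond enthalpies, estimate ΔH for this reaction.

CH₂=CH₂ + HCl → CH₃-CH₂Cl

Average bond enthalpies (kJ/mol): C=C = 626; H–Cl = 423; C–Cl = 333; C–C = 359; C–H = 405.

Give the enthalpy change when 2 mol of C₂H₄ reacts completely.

ΔH = −96 kJ

Bonds broken (reactants):
  C–H: 4 × 405 = 1620
  C=C: 1 × 626 = 626
  H–Cl: 1 × 423 = 423
  Σ(broken) = 2669 kJ
Bonds formed (products):
  C–C: 1 × 359 = 359
  C–Cl: 1 × 333 = 333
  C–H: 5 × 405 = 2025
  Σ(formed) = 2717 kJ
ΔH = Σ(broken) − Σ(formed) = 2669 − 2717 = −48 kJ
For 2× the reaction as written: 2 × (−48) = −96 kJ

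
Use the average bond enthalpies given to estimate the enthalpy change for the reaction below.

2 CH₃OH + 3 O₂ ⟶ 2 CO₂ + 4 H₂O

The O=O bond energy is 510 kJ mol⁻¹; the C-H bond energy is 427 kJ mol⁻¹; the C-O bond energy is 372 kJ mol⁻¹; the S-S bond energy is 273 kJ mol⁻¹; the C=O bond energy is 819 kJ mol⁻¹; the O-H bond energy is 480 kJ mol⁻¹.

Bonds broken (reactants):
  C-H: 6 × 427 = 2562
  C-O: 2 × 372 = 744
  O-H: 2 × 480 = 960
  O=O: 3 × 510 = 1530
  Σ(broken) = 5796 kJ
Bonds formed (products):
  C=O: 4 × 819 = 3276
  O-H: 8 × 480 = 3840
  Σ(formed) = 7116 kJ
ΔH = Σ(broken) − Σ(formed) = 5796 − 7116 = −1320 kJ

ΔH ≈ −1320 kJ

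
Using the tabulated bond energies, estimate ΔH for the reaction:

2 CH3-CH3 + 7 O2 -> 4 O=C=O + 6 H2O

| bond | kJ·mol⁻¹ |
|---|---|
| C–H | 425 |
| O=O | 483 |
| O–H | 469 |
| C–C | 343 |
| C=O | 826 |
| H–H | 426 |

ΔH ≈ −3069 kJ

Bonds broken (reactants):
  C–C: 2 × 343 = 686
  C–H: 12 × 425 = 5100
  O=O: 7 × 483 = 3381
  Σ(broken) = 9167 kJ
Bonds formed (products):
  C=O: 8 × 826 = 6608
  O–H: 12 × 469 = 5628
  Σ(formed) = 12236 kJ
ΔH = Σ(broken) − Σ(formed) = 9167 − 12236 = −3069 kJ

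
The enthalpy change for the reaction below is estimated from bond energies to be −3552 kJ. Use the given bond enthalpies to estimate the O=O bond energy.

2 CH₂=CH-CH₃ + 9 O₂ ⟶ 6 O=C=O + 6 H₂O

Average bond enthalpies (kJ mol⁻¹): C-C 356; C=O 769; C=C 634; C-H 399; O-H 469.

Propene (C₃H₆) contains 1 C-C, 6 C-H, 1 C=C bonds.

D(O=O) ≈ 504 kJ/mol

Let D be the O=O bond energy.
Σ(broken) = 2×356 + 12×399 + 2×634 + 9×D = 6768 + 9D
Σ(formed) = 12×769 + 12×469 = 14856
ΔH = Σ(broken) − Σ(formed) = (6768 + 9D) − (14856) = −8088 + 9D
Setting this equal to −3552 kJ gives 9D = 4536, so D = 504 kJ/mol.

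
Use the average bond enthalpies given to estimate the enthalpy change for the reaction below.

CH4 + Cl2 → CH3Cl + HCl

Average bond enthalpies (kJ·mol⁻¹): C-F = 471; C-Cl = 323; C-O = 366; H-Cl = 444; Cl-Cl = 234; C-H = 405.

ΔH ≈ −128 kJ

Bonds broken (reactants):
  C-H: 4 × 405 = 1620
  Cl-Cl: 1 × 234 = 234
  Σ(broken) = 1854 kJ
Bonds formed (products):
  C-Cl: 1 × 323 = 323
  C-H: 3 × 405 = 1215
  H-Cl: 1 × 444 = 444
  Σ(formed) = 1982 kJ
ΔH = Σ(broken) − Σ(formed) = 1854 − 1982 = −128 kJ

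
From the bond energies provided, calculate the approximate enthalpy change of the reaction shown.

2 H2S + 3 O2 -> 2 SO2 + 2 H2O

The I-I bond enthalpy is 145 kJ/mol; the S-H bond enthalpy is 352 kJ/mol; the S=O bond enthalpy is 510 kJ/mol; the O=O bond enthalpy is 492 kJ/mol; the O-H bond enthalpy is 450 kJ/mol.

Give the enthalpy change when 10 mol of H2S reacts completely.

Bonds broken (reactants):
  O=O: 3 × 492 = 1476
  S-H: 4 × 352 = 1408
  Σ(broken) = 2884 kJ
Bonds formed (products):
  O-H: 4 × 450 = 1800
  S=O: 4 × 510 = 2040
  Σ(formed) = 3840 kJ
ΔH = Σ(broken) − Σ(formed) = 2884 − 3840 = −956 kJ
For 5× the reaction as written: 5 × (−956) = −4780 kJ

ΔH = −4780 kJ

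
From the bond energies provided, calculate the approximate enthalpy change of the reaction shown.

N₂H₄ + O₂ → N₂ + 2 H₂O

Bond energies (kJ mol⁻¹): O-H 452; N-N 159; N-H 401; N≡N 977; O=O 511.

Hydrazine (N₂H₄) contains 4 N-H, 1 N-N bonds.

ΔH ≈ −511 kJ

Bonds broken (reactants):
  N-H: 4 × 401 = 1604
  N-N: 1 × 159 = 159
  O=O: 1 × 511 = 511
  Σ(broken) = 2274 kJ
Bonds formed (products):
  N≡N: 1 × 977 = 977
  O-H: 4 × 452 = 1808
  Σ(formed) = 2785 kJ
ΔH = Σ(broken) − Σ(formed) = 2274 − 2785 = −511 kJ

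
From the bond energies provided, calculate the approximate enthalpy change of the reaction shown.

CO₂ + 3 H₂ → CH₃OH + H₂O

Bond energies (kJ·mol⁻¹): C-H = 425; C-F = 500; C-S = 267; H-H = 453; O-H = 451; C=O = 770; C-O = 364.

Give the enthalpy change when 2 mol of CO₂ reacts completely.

ΔH = −186 kJ

Bonds broken (reactants):
  C=O: 2 × 770 = 1540
  H-H: 3 × 453 = 1359
  Σ(broken) = 2899 kJ
Bonds formed (products):
  C-H: 3 × 425 = 1275
  C-O: 1 × 364 = 364
  O-H: 3 × 451 = 1353
  Σ(formed) = 2992 kJ
ΔH = Σ(broken) − Σ(formed) = 2899 − 2992 = −93 kJ
For 2× the reaction as written: 2 × (−93) = −186 kJ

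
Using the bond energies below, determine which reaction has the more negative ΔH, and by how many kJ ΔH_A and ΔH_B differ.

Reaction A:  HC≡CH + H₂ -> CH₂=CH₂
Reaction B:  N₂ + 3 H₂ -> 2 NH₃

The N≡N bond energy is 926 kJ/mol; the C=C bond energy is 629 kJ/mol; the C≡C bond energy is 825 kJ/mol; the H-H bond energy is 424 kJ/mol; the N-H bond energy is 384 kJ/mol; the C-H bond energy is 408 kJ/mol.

Reaction A:
  Bonds broken (reactants):
    C≡C: 1 × 825 = 825
    C-H: 2 × 408 = 816
    H-H: 1 × 424 = 424
    Σ(broken) = 2065 kJ
  Bonds formed (products):
    C-H: 4 × 408 = 1632
    C=C: 1 × 629 = 629
    Σ(formed) = 2261 kJ
  ΔH_A = 2065 − 2261 = −196 kJ
Reaction B:
  Bonds broken (reactants):
    H-H: 3 × 424 = 1272
    N≡N: 1 × 926 = 926
    Σ(broken) = 2198 kJ
  Bonds formed (products):
    N-H: 6 × 384 = 2304
    Σ(formed) = 2304 kJ
  ΔH_B = 2198 − 2304 = −106 kJ
ΔH_A − ΔH_B = −90 kJ, so reaction A has the more negative ΔH; |ΔH_A − ΔH_B| = 90 kJ.

Reaction A, by 90 kJ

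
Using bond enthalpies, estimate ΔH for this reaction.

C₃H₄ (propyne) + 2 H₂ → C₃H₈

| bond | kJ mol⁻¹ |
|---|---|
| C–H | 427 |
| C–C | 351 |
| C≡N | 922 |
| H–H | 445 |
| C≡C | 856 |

Bonds broken (reactants):
  C≡C: 1 × 856 = 856
  C–C: 1 × 351 = 351
  C–H: 4 × 427 = 1708
  H–H: 2 × 445 = 890
  Σ(broken) = 3805 kJ
Bonds formed (products):
  C–C: 2 × 351 = 702
  C–H: 8 × 427 = 3416
  Σ(formed) = 4118 kJ
ΔH = Σ(broken) − Σ(formed) = 3805 − 4118 = −313 kJ

ΔH ≈ −313 kJ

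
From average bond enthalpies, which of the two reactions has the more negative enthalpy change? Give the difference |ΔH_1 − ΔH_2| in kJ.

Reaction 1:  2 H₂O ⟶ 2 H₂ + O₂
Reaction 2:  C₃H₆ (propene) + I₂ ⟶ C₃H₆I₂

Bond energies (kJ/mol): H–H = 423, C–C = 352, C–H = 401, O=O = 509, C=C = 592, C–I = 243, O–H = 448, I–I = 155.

Reaction 2, by 528 kJ

Reaction 1:
  Bonds broken (reactants):
    O–H: 4 × 448 = 1792
    Σ(broken) = 1792 kJ
  Bonds formed (products):
    H–H: 2 × 423 = 846
    O=O: 1 × 509 = 509
    Σ(formed) = 1355 kJ
  ΔH_1 = 1792 − 1355 = +437 kJ
Reaction 2:
  Bonds broken (reactants):
    C–C: 1 × 352 = 352
    C–H: 6 × 401 = 2406
    C=C: 1 × 592 = 592
    I–I: 1 × 155 = 155
    Σ(broken) = 3505 kJ
  Bonds formed (products):
    C–C: 2 × 352 = 704
    C–H: 6 × 401 = 2406
    C–I: 2 × 243 = 486
    Σ(formed) = 3596 kJ
  ΔH_2 = 3505 − 3596 = −91 kJ
ΔH_1 − ΔH_2 = +528 kJ, so reaction 2 has the more negative ΔH; |ΔH_1 − ΔH_2| = 528 kJ.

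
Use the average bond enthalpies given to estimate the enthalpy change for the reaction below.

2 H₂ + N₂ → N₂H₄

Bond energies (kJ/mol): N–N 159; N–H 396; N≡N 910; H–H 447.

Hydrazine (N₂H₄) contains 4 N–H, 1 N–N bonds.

ΔH ≈ +61 kJ

Bonds broken (reactants):
  H–H: 2 × 447 = 894
  N≡N: 1 × 910 = 910
  Σ(broken) = 1804 kJ
Bonds formed (products):
  N–H: 4 × 396 = 1584
  N–N: 1 × 159 = 159
  Σ(formed) = 1743 kJ
ΔH = Σ(broken) − Σ(formed) = 1804 − 1743 = +61 kJ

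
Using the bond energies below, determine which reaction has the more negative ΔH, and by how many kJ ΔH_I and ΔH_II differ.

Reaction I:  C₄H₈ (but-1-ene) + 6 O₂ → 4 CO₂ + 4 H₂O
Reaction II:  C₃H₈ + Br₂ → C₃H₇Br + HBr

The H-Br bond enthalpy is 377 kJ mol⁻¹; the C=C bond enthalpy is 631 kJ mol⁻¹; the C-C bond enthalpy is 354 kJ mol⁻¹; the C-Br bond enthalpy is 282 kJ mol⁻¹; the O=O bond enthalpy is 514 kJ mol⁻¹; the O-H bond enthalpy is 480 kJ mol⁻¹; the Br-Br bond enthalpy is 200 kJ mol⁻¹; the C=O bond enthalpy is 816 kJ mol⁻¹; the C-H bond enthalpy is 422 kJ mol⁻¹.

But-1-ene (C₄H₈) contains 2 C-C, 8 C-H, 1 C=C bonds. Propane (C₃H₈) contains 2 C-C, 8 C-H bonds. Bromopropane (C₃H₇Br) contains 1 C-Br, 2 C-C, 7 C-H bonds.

Reaction I:
  Bonds broken (reactants):
    C-C: 2 × 354 = 708
    C-H: 8 × 422 = 3376
    C=C: 1 × 631 = 631
    O=O: 6 × 514 = 3084
    Σ(broken) = 7799 kJ
  Bonds formed (products):
    C=O: 8 × 816 = 6528
    O-H: 8 × 480 = 3840
    Σ(formed) = 10368 kJ
  ΔH_I = 7799 − 10368 = −2569 kJ
Reaction II:
  Bonds broken (reactants):
    Br-Br: 1 × 200 = 200
    C-C: 2 × 354 = 708
    C-H: 8 × 422 = 3376
    Σ(broken) = 4284 kJ
  Bonds formed (products):
    C-Br: 1 × 282 = 282
    C-C: 2 × 354 = 708
    C-H: 7 × 422 = 2954
    H-Br: 1 × 377 = 377
    Σ(formed) = 4321 kJ
  ΔH_II = 4284 − 4321 = −37 kJ
ΔH_I − ΔH_II = −2532 kJ, so reaction I has the more negative ΔH; |ΔH_I − ΔH_II| = 2532 kJ.

Reaction I, by 2532 kJ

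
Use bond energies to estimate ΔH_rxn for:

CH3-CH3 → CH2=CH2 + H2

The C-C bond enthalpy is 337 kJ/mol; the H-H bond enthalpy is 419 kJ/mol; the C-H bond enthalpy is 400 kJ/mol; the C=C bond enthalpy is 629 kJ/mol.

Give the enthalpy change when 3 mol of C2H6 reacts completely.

Bonds broken (reactants):
  C-C: 1 × 337 = 337
  C-H: 6 × 400 = 2400
  Σ(broken) = 2737 kJ
Bonds formed (products):
  C-H: 4 × 400 = 1600
  C=C: 1 × 629 = 629
  H-H: 1 × 419 = 419
  Σ(formed) = 2648 kJ
ΔH = Σ(broken) − Σ(formed) = 2737 − 2648 = +89 kJ
For 3× the reaction as written: 3 × (+89) = +267 kJ

ΔH = +267 kJ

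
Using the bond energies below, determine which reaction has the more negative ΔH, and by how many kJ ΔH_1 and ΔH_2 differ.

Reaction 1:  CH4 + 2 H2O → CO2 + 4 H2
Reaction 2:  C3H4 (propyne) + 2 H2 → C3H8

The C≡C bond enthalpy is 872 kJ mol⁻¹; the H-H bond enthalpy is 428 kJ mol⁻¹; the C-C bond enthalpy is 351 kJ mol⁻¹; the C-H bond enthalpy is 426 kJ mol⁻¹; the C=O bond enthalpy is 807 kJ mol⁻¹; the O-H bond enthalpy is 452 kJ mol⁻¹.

Reaction 2, by 513 kJ

Reaction 1:
  Bonds broken (reactants):
    C-H: 4 × 426 = 1704
    O-H: 4 × 452 = 1808
    Σ(broken) = 3512 kJ
  Bonds formed (products):
    C=O: 2 × 807 = 1614
    H-H: 4 × 428 = 1712
    Σ(formed) = 3326 kJ
  ΔH_1 = 3512 − 3326 = +186 kJ
Reaction 2:
  Bonds broken (reactants):
    C≡C: 1 × 872 = 872
    C-C: 1 × 351 = 351
    C-H: 4 × 426 = 1704
    H-H: 2 × 428 = 856
    Σ(broken) = 3783 kJ
  Bonds formed (products):
    C-C: 2 × 351 = 702
    C-H: 8 × 426 = 3408
    Σ(formed) = 4110 kJ
  ΔH_2 = 3783 − 4110 = −327 kJ
ΔH_1 − ΔH_2 = +513 kJ, so reaction 2 has the more negative ΔH; |ΔH_1 − ΔH_2| = 513 kJ.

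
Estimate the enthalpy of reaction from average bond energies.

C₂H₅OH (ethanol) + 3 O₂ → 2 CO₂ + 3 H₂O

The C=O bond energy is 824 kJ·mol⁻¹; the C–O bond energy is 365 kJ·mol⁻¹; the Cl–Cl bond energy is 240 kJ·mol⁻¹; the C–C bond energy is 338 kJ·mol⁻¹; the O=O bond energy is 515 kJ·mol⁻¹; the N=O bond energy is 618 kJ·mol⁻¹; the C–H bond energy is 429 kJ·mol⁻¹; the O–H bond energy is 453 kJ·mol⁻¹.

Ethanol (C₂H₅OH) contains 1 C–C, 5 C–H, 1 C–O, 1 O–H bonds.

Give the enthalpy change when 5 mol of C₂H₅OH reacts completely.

Bonds broken (reactants):
  C–C: 1 × 338 = 338
  C–H: 5 × 429 = 2145
  C–O: 1 × 365 = 365
  O–H: 1 × 453 = 453
  O=O: 3 × 515 = 1545
  Σ(broken) = 4846 kJ
Bonds formed (products):
  C=O: 4 × 824 = 3296
  O–H: 6 × 453 = 2718
  Σ(formed) = 6014 kJ
ΔH = Σ(broken) − Σ(formed) = 4846 − 6014 = −1168 kJ
For 5× the reaction as written: 5 × (−1168) = −5840 kJ

ΔH = −5840 kJ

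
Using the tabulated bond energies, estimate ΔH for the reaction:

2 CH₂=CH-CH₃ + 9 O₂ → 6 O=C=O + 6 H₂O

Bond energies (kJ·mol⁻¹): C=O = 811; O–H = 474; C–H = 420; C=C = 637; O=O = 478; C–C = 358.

ΔH ≈ −4088 kJ

Bonds broken (reactants):
  C–C: 2 × 358 = 716
  C–H: 12 × 420 = 5040
  C=C: 2 × 637 = 1274
  O=O: 9 × 478 = 4302
  Σ(broken) = 11332 kJ
Bonds formed (products):
  C=O: 12 × 811 = 9732
  O–H: 12 × 474 = 5688
  Σ(formed) = 15420 kJ
ΔH = Σ(broken) − Σ(formed) = 11332 − 15420 = −4088 kJ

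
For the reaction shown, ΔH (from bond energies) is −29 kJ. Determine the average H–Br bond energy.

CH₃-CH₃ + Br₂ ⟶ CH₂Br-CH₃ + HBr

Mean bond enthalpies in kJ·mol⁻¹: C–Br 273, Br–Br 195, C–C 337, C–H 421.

D(H–Br) ≈ 372 kJ/mol

Let D be the H–Br bond energy.
Σ(broken) = 1×195 + 1×337 + 6×421 = 3058
Σ(formed) = 1×273 + 1×337 + 5×421 + 1×D = 2715 + D
ΔH = Σ(broken) − Σ(formed) = (3058) − (2715 + D) = +343 − D
Setting this equal to −29 kJ gives D = 372 kJ/mol.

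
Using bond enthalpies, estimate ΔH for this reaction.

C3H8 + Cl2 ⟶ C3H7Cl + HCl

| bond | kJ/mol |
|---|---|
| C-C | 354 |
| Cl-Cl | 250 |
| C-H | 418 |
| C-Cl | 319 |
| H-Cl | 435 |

Bonds broken (reactants):
  C-C: 2 × 354 = 708
  C-H: 8 × 418 = 3344
  Cl-Cl: 1 × 250 = 250
  Σ(broken) = 4302 kJ
Bonds formed (products):
  C-C: 2 × 354 = 708
  C-Cl: 1 × 319 = 319
  C-H: 7 × 418 = 2926
  H-Cl: 1 × 435 = 435
  Σ(formed) = 4388 kJ
ΔH = Σ(broken) − Σ(formed) = 4302 − 4388 = −86 kJ

ΔH ≈ −86 kJ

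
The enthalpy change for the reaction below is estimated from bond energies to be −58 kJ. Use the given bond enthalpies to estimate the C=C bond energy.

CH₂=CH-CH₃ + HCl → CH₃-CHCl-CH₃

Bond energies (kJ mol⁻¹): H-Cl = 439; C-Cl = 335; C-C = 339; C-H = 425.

D(C=C) ≈ 602 kJ/mol

Let D be the C=C bond energy.
Σ(broken) = 1×339 + 6×425 + 1×D + 1×439 = 3328 + D
Σ(formed) = 2×339 + 1×335 + 7×425 = 3988
ΔH = Σ(broken) − Σ(formed) = (3328 + D) − (3988) = −660 + D
Setting this equal to −58 kJ gives D = 602 kJ/mol.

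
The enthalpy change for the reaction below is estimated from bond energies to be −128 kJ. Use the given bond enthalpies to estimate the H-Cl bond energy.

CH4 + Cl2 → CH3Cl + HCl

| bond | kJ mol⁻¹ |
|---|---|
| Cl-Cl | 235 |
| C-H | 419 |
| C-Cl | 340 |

Let D be the H-Cl bond energy.
Σ(broken) = 4×419 + 1×235 = 1911
Σ(formed) = 1×340 + 3×419 + 1×D = 1597 + D
ΔH = Σ(broken) − Σ(formed) = (1911) − (1597 + D) = +314 − D
Setting this equal to −128 kJ gives D = 442 kJ/mol.

D(H-Cl) ≈ 442 kJ/mol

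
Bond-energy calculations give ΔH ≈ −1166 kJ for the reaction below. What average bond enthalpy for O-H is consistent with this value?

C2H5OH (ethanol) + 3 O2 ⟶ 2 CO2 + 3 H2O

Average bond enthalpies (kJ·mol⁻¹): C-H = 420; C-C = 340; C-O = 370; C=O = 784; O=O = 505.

Let D be the O-H bond energy.
Σ(broken) = 1×340 + 5×420 + 1×370 + 1×D + 3×505 = 4325 + D
Σ(formed) = 4×784 + 6×D = 3136 + 6D
ΔH = Σ(broken) − Σ(formed) = (4325 + D) − (3136 + 6D) = +1189 − 5D
Setting this equal to −1166 kJ gives 5D = 2355, so D = 471 kJ/mol.

D(O-H) ≈ 471 kJ/mol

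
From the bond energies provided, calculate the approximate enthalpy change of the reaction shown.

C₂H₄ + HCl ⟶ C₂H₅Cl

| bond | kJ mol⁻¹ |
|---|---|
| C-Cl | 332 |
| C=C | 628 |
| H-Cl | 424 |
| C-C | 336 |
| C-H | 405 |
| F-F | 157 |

Bonds broken (reactants):
  C-H: 4 × 405 = 1620
  C=C: 1 × 628 = 628
  H-Cl: 1 × 424 = 424
  Σ(broken) = 2672 kJ
Bonds formed (products):
  C-C: 1 × 336 = 336
  C-Cl: 1 × 332 = 332
  C-H: 5 × 405 = 2025
  Σ(formed) = 2693 kJ
ΔH = Σ(broken) − Σ(formed) = 2672 − 2693 = −21 kJ

ΔH ≈ −21 kJ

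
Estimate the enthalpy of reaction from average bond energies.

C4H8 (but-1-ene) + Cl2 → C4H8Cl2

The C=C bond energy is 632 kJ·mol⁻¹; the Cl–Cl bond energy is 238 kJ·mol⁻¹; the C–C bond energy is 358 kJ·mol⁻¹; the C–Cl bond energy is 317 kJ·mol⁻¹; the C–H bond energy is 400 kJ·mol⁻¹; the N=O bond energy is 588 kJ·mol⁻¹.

ΔH ≈ −122 kJ

Bonds broken (reactants):
  C–C: 2 × 358 = 716
  C–H: 8 × 400 = 3200
  C=C: 1 × 632 = 632
  Cl–Cl: 1 × 238 = 238
  Σ(broken) = 4786 kJ
Bonds formed (products):
  C–C: 3 × 358 = 1074
  C–Cl: 2 × 317 = 634
  C–H: 8 × 400 = 3200
  Σ(formed) = 4908 kJ
ΔH = Σ(broken) − Σ(formed) = 4786 − 4908 = −122 kJ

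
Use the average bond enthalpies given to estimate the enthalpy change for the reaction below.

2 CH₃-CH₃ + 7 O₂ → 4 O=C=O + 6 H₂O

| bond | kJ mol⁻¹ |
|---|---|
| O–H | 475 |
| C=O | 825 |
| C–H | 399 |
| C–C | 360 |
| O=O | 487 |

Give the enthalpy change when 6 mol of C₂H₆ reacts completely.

ΔH = −10149 kJ

Bonds broken (reactants):
  C–C: 2 × 360 = 720
  C–H: 12 × 399 = 4788
  O=O: 7 × 487 = 3409
  Σ(broken) = 8917 kJ
Bonds formed (products):
  C=O: 8 × 825 = 6600
  O–H: 12 × 475 = 5700
  Σ(formed) = 12300 kJ
ΔH = Σ(broken) − Σ(formed) = 8917 − 12300 = −3383 kJ
For 3× the reaction as written: 3 × (−3383) = −10149 kJ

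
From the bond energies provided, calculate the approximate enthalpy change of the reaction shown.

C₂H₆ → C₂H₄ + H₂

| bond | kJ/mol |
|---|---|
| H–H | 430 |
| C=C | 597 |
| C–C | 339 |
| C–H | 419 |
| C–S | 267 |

Bonds broken (reactants):
  C–C: 1 × 339 = 339
  C–H: 6 × 419 = 2514
  Σ(broken) = 2853 kJ
Bonds formed (products):
  C–H: 4 × 419 = 1676
  C=C: 1 × 597 = 597
  H–H: 1 × 430 = 430
  Σ(formed) = 2703 kJ
ΔH = Σ(broken) − Σ(formed) = 2853 − 2703 = +150 kJ

ΔH ≈ +150 kJ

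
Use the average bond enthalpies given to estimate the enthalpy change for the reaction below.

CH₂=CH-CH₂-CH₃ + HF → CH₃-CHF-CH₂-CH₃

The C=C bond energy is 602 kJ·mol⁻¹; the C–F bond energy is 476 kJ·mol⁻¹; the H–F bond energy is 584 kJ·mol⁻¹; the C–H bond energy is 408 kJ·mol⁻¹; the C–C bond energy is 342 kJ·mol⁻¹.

Bonds broken (reactants):
  C–C: 2 × 342 = 684
  C–H: 8 × 408 = 3264
  C=C: 1 × 602 = 602
  H–F: 1 × 584 = 584
  Σ(broken) = 5134 kJ
Bonds formed (products):
  C–C: 3 × 342 = 1026
  C–F: 1 × 476 = 476
  C–H: 9 × 408 = 3672
  Σ(formed) = 5174 kJ
ΔH = Σ(broken) − Σ(formed) = 5134 − 5174 = −40 kJ

ΔH ≈ −40 kJ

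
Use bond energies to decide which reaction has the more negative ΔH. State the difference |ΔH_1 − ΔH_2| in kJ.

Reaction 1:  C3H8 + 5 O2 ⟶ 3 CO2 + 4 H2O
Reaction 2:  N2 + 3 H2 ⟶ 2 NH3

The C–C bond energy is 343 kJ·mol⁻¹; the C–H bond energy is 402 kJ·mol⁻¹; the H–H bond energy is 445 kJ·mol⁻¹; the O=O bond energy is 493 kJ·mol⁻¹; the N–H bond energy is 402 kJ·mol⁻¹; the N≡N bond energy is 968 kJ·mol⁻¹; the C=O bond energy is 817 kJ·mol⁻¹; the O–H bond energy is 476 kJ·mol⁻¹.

Reaction 1:
  Bonds broken (reactants):
    C–C: 2 × 343 = 686
    C–H: 8 × 402 = 3216
    O=O: 5 × 493 = 2465
    Σ(broken) = 6367 kJ
  Bonds formed (products):
    C=O: 6 × 817 = 4902
    O–H: 8 × 476 = 3808
    Σ(formed) = 8710 kJ
  ΔH_1 = 6367 − 8710 = −2343 kJ
Reaction 2:
  Bonds broken (reactants):
    H–H: 3 × 445 = 1335
    N≡N: 1 × 968 = 968
    Σ(broken) = 2303 kJ
  Bonds formed (products):
    N–H: 6 × 402 = 2412
    Σ(formed) = 2412 kJ
  ΔH_2 = 2303 − 2412 = −109 kJ
ΔH_1 − ΔH_2 = −2234 kJ, so reaction 1 has the more negative ΔH; |ΔH_1 − ΔH_2| = 2234 kJ.

Reaction 1, by 2234 kJ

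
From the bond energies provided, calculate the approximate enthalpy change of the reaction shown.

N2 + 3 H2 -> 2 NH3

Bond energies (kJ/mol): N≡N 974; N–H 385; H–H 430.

ΔH ≈ −46 kJ

Bonds broken (reactants):
  H–H: 3 × 430 = 1290
  N≡N: 1 × 974 = 974
  Σ(broken) = 2264 kJ
Bonds formed (products):
  N–H: 6 × 385 = 2310
  Σ(formed) = 2310 kJ
ΔH = Σ(broken) − Σ(formed) = 2264 − 2310 = −46 kJ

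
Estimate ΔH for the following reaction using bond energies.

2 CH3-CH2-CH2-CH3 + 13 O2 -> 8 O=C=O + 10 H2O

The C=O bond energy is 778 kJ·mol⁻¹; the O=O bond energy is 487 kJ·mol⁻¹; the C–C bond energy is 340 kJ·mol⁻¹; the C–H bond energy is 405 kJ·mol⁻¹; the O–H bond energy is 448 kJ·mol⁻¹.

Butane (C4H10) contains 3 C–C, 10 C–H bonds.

Bonds broken (reactants):
  C–C: 6 × 340 = 2040
  C–H: 20 × 405 = 8100
  O=O: 13 × 487 = 6331
  Σ(broken) = 16471 kJ
Bonds formed (products):
  C=O: 16 × 778 = 12448
  O–H: 20 × 448 = 8960
  Σ(formed) = 21408 kJ
ΔH = Σ(broken) − Σ(formed) = 16471 − 21408 = −4937 kJ

ΔH ≈ −4937 kJ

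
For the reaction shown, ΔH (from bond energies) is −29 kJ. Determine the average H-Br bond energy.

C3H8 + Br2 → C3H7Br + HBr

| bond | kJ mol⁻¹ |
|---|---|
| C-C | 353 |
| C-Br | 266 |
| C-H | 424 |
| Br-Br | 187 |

D(H-Br) ≈ 374 kJ/mol

Let D be the H-Br bond energy.
Σ(broken) = 1×187 + 2×353 + 8×424 = 4285
Σ(formed) = 1×266 + 2×353 + 7×424 + 1×D = 3940 + D
ΔH = Σ(broken) − Σ(formed) = (4285) − (3940 + D) = +345 − D
Setting this equal to −29 kJ gives D = 374 kJ/mol.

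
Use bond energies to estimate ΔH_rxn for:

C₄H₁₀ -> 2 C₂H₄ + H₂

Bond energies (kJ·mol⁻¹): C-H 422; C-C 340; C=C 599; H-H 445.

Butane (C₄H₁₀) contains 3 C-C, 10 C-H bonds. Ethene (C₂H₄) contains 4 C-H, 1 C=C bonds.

ΔH ≈ +221 kJ

Bonds broken (reactants):
  C-C: 3 × 340 = 1020
  C-H: 10 × 422 = 4220
  Σ(broken) = 5240 kJ
Bonds formed (products):
  C-H: 8 × 422 = 3376
  C=C: 2 × 599 = 1198
  H-H: 1 × 445 = 445
  Σ(formed) = 5019 kJ
ΔH = Σ(broken) − Σ(formed) = 5240 − 5019 = +221 kJ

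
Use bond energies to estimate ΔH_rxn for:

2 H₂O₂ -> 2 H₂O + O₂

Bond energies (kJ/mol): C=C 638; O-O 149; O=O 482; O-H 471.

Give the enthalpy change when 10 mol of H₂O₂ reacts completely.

Bonds broken (reactants):
  O-H: 4 × 471 = 1884
  O-O: 2 × 149 = 298
  Σ(broken) = 2182 kJ
Bonds formed (products):
  O-H: 4 × 471 = 1884
  O=O: 1 × 482 = 482
  Σ(formed) = 2366 kJ
ΔH = Σ(broken) − Σ(formed) = 2182 − 2366 = −184 kJ
For 5× the reaction as written: 5 × (−184) = −920 kJ

ΔH = −920 kJ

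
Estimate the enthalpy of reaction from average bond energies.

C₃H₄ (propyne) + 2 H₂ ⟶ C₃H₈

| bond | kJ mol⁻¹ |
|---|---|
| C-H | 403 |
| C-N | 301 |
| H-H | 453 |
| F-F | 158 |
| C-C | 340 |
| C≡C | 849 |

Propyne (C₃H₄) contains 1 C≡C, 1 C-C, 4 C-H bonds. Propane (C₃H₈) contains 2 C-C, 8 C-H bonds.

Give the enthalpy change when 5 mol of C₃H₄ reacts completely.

Bonds broken (reactants):
  C≡C: 1 × 849 = 849
  C-C: 1 × 340 = 340
  C-H: 4 × 403 = 1612
  H-H: 2 × 453 = 906
  Σ(broken) = 3707 kJ
Bonds formed (products):
  C-C: 2 × 340 = 680
  C-H: 8 × 403 = 3224
  Σ(formed) = 3904 kJ
ΔH = Σ(broken) − Σ(formed) = 3707 − 3904 = −197 kJ
For 5× the reaction as written: 5 × (−197) = −985 kJ

ΔH = −985 kJ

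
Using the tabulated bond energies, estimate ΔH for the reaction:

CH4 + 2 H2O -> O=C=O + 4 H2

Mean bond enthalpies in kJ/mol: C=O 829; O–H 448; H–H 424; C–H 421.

ΔH ≈ +122 kJ

Bonds broken (reactants):
  C–H: 4 × 421 = 1684
  O–H: 4 × 448 = 1792
  Σ(broken) = 3476 kJ
Bonds formed (products):
  C=O: 2 × 829 = 1658
  H–H: 4 × 424 = 1696
  Σ(formed) = 3354 kJ
ΔH = Σ(broken) − Σ(formed) = 3476 − 3354 = +122 kJ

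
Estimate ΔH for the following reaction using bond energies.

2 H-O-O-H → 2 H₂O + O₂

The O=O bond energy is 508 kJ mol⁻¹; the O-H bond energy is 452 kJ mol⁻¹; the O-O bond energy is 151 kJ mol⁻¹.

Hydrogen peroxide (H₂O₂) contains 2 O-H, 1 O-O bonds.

ΔH ≈ −206 kJ

Bonds broken (reactants):
  O-H: 4 × 452 = 1808
  O-O: 2 × 151 = 302
  Σ(broken) = 2110 kJ
Bonds formed (products):
  O-H: 4 × 452 = 1808
  O=O: 1 × 508 = 508
  Σ(formed) = 2316 kJ
ΔH = Σ(broken) − Σ(formed) = 2110 − 2316 = −206 kJ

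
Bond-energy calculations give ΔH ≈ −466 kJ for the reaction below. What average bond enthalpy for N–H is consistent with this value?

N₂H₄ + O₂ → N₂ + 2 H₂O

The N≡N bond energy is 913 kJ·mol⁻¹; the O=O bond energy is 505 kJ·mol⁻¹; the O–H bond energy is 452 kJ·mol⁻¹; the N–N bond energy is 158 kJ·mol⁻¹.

D(N–H) ≈ 398 kJ/mol

Let D be the N–H bond energy.
Σ(broken) = 4×D + 1×158 + 1×505 = 663 + 4D
Σ(formed) = 1×913 + 4×452 = 2721
ΔH = Σ(broken) − Σ(formed) = (663 + 4D) − (2721) = −2058 + 4D
Setting this equal to −466 kJ gives 4D = 1592, so D = 398 kJ/mol.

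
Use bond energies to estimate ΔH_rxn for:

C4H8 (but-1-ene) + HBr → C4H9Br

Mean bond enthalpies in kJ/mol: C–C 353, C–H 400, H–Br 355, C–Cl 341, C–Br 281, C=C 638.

Bonds broken (reactants):
  C–C: 2 × 353 = 706
  C–H: 8 × 400 = 3200
  C=C: 1 × 638 = 638
  H–Br: 1 × 355 = 355
  Σ(broken) = 4899 kJ
Bonds formed (products):
  C–Br: 1 × 281 = 281
  C–C: 3 × 353 = 1059
  C–H: 9 × 400 = 3600
  Σ(formed) = 4940 kJ
ΔH = Σ(broken) − Σ(formed) = 4899 − 4940 = −41 kJ

ΔH ≈ −41 kJ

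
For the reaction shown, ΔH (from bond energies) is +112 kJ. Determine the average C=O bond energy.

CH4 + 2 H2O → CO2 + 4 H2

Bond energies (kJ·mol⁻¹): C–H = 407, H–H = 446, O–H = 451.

Let D be the C=O bond energy.
Σ(broken) = 4×407 + 4×451 = 3432
Σ(formed) = 2×D + 4×446 = 1784 + 2D
ΔH = Σ(broken) − Σ(formed) = (3432) − (1784 + 2D) = +1648 − 2D
Setting this equal to +112 kJ gives 2D = 1536, so D = 768 kJ/mol.

D(C=O) ≈ 768 kJ/mol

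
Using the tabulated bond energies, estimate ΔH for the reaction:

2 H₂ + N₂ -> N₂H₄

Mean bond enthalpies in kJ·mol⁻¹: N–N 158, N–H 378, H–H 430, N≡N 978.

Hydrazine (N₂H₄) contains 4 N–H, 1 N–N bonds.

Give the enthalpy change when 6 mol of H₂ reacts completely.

Bonds broken (reactants):
  H–H: 2 × 430 = 860
  N≡N: 1 × 978 = 978
  Σ(broken) = 1838 kJ
Bonds formed (products):
  N–H: 4 × 378 = 1512
  N–N: 1 × 158 = 158
  Σ(formed) = 1670 kJ
ΔH = Σ(broken) − Σ(formed) = 1838 − 1670 = +168 kJ
For 3× the reaction as written: 3 × (+168) = +504 kJ

ΔH = +504 kJ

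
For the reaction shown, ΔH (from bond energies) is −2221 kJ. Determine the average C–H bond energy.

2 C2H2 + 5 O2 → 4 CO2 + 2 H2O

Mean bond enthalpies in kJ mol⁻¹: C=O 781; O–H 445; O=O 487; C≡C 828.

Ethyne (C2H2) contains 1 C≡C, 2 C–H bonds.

Let D be the C–H bond energy.
Σ(broken) = 2×828 + 4×D + 5×487 = 4091 + 4D
Σ(formed) = 8×781 + 4×445 = 8028
ΔH = Σ(broken) − Σ(formed) = (4091 + 4D) − (8028) = −3937 + 4D
Setting this equal to −2221 kJ gives 4D = 1716, so D = 429 kJ/mol.

D(C–H) ≈ 429 kJ/mol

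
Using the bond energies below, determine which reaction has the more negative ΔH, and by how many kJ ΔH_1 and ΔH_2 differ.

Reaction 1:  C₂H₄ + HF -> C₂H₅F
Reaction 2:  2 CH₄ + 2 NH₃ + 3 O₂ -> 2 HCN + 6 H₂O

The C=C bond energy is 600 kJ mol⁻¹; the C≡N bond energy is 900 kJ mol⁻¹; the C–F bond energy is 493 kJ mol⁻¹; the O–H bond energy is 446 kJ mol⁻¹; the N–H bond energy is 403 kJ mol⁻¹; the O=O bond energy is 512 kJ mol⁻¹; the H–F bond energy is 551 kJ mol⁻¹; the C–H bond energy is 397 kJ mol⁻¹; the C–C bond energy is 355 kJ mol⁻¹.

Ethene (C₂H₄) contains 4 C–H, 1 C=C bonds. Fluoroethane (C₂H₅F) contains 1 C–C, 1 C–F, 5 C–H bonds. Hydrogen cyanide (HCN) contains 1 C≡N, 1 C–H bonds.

Reaction 1:
  Bonds broken (reactants):
    C–H: 4 × 397 = 1588
    C=C: 1 × 600 = 600
    H–F: 1 × 551 = 551
    Σ(broken) = 2739 kJ
  Bonds formed (products):
    C–C: 1 × 355 = 355
    C–F: 1 × 493 = 493
    C–H: 5 × 397 = 1985
    Σ(formed) = 2833 kJ
  ΔH_1 = 2739 − 2833 = −94 kJ
Reaction 2:
  Bonds broken (reactants):
    C–H: 8 × 397 = 3176
    N–H: 6 × 403 = 2418
    O=O: 3 × 512 = 1536
    Σ(broken) = 7130 kJ
  Bonds formed (products):
    C≡N: 2 × 900 = 1800
    C–H: 2 × 397 = 794
    O–H: 12 × 446 = 5352
    Σ(formed) = 7946 kJ
  ΔH_2 = 7130 − 7946 = −816 kJ
ΔH_1 − ΔH_2 = +722 kJ, so reaction 2 has the more negative ΔH; |ΔH_1 − ΔH_2| = 722 kJ.

Reaction 2, by 722 kJ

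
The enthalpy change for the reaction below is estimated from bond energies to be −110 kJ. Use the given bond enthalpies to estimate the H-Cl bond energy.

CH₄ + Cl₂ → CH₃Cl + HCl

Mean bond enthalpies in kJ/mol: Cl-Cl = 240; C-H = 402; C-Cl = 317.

D(H-Cl) ≈ 435 kJ/mol

Let D be the H-Cl bond energy.
Σ(broken) = 4×402 + 1×240 = 1848
Σ(formed) = 1×317 + 3×402 + 1×D = 1523 + D
ΔH = Σ(broken) − Σ(formed) = (1848) − (1523 + D) = +325 − D
Setting this equal to −110 kJ gives D = 435 kJ/mol.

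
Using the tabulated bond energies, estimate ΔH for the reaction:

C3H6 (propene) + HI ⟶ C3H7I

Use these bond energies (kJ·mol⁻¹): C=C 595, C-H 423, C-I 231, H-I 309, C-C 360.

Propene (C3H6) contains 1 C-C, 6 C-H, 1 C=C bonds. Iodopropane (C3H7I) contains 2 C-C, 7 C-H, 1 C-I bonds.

ΔH ≈ −110 kJ

Bonds broken (reactants):
  C-C: 1 × 360 = 360
  C-H: 6 × 423 = 2538
  C=C: 1 × 595 = 595
  H-I: 1 × 309 = 309
  Σ(broken) = 3802 kJ
Bonds formed (products):
  C-C: 2 × 360 = 720
  C-H: 7 × 423 = 2961
  C-I: 1 × 231 = 231
  Σ(formed) = 3912 kJ
ΔH = Σ(broken) − Σ(formed) = 3802 − 3912 = −110 kJ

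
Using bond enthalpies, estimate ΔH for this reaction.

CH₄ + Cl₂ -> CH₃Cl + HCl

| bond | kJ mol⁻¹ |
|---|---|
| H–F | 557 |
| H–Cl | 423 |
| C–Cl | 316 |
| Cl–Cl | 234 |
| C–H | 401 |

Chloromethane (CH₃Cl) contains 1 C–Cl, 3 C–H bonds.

Bonds broken (reactants):
  C–H: 4 × 401 = 1604
  Cl–Cl: 1 × 234 = 234
  Σ(broken) = 1838 kJ
Bonds formed (products):
  C–Cl: 1 × 316 = 316
  C–H: 3 × 401 = 1203
  H–Cl: 1 × 423 = 423
  Σ(formed) = 1942 kJ
ΔH = Σ(broken) − Σ(formed) = 1838 − 1942 = −104 kJ

ΔH ≈ −104 kJ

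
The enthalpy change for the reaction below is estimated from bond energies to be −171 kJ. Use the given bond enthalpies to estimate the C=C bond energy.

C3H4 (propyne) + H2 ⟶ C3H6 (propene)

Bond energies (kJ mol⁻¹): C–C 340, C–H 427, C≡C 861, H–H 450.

D(C=C) ≈ 628 kJ/mol

Let D be the C=C bond energy.
Σ(broken) = 1×861 + 1×340 + 4×427 + 1×450 = 3359
Σ(formed) = 1×340 + 6×427 + 1×D = 2902 + D
ΔH = Σ(broken) − Σ(formed) = (3359) − (2902 + D) = +457 − D
Setting this equal to −171 kJ gives D = 628 kJ/mol.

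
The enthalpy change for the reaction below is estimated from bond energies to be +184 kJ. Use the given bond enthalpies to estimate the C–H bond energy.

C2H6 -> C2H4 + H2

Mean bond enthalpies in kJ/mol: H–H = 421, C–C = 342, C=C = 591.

D(C–H) ≈ 427 kJ/mol

Let D be the C–H bond energy.
Σ(broken) = 1×342 + 6×D = 342 + 6D
Σ(formed) = 4×D + 1×591 + 1×421 = 1012 + 4D
ΔH = Σ(broken) − Σ(formed) = (342 + 6D) − (1012 + 4D) = −670 + 2D
Setting this equal to +184 kJ gives 2D = 854, so D = 427 kJ/mol.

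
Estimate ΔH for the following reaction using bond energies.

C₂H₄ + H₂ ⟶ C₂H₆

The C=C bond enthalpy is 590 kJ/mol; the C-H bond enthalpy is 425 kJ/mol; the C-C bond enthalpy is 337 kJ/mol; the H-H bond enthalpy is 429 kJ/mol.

ΔH ≈ −168 kJ

Bonds broken (reactants):
  C-H: 4 × 425 = 1700
  C=C: 1 × 590 = 590
  H-H: 1 × 429 = 429
  Σ(broken) = 2719 kJ
Bonds formed (products):
  C-C: 1 × 337 = 337
  C-H: 6 × 425 = 2550
  Σ(formed) = 2887 kJ
ΔH = Σ(broken) − Σ(formed) = 2719 − 2887 = −168 kJ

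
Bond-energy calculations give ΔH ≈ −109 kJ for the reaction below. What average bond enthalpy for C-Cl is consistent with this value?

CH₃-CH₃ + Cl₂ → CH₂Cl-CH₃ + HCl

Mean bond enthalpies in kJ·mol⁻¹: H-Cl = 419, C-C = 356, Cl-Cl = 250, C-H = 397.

Let D be the C-Cl bond energy.
Σ(broken) = 1×356 + 6×397 + 1×250 = 2988
Σ(formed) = 1×356 + 1×D + 5×397 + 1×419 = 2760 + D
ΔH = Σ(broken) − Σ(formed) = (2988) − (2760 + D) = +228 − D
Setting this equal to −109 kJ gives D = 337 kJ/mol.

D(C-Cl) ≈ 337 kJ/mol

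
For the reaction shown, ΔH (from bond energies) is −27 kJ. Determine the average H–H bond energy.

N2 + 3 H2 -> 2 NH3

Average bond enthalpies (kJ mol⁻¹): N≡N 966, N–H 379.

Let D be the H–H bond energy.
Σ(broken) = 3×D + 1×966 = 966 + 3D
Σ(formed) = 6×379 = 2274
ΔH = Σ(broken) − Σ(formed) = (966 + 3D) − (2274) = −1308 + 3D
Setting this equal to −27 kJ gives 3D = 1281, so D = 427 kJ/mol.

D(H–H) ≈ 427 kJ/mol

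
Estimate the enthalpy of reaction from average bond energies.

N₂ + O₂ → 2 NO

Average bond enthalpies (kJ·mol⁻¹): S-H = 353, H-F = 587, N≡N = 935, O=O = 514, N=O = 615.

Bonds broken (reactants):
  N≡N: 1 × 935 = 935
  O=O: 1 × 514 = 514
  Σ(broken) = 1449 kJ
Bonds formed (products):
  N=O: 2 × 615 = 1230
  Σ(formed) = 1230 kJ
ΔH = Σ(broken) − Σ(formed) = 1449 − 1230 = +219 kJ

ΔH ≈ +219 kJ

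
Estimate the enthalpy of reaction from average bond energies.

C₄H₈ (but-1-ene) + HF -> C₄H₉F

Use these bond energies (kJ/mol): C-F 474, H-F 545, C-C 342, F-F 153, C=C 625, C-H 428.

Bonds broken (reactants):
  C-C: 2 × 342 = 684
  C-H: 8 × 428 = 3424
  C=C: 1 × 625 = 625
  H-F: 1 × 545 = 545
  Σ(broken) = 5278 kJ
Bonds formed (products):
  C-C: 3 × 342 = 1026
  C-F: 1 × 474 = 474
  C-H: 9 × 428 = 3852
  Σ(formed) = 5352 kJ
ΔH = Σ(broken) − Σ(formed) = 5278 − 5352 = −74 kJ

ΔH ≈ −74 kJ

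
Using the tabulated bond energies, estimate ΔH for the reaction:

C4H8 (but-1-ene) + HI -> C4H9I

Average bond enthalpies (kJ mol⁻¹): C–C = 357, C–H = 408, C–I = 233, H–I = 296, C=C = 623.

Bonds broken (reactants):
  C–C: 2 × 357 = 714
  C–H: 8 × 408 = 3264
  C=C: 1 × 623 = 623
  H–I: 1 × 296 = 296
  Σ(broken) = 4897 kJ
Bonds formed (products):
  C–C: 3 × 357 = 1071
  C–H: 9 × 408 = 3672
  C–I: 1 × 233 = 233
  Σ(formed) = 4976 kJ
ΔH = Σ(broken) − Σ(formed) = 4897 − 4976 = −79 kJ

ΔH ≈ −79 kJ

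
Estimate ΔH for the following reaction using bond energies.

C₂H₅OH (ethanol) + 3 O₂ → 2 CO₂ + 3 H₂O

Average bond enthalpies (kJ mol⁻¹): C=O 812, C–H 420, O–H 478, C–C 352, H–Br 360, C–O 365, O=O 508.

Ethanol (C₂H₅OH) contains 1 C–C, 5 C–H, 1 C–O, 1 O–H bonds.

ΔH ≈ −1297 kJ

Bonds broken (reactants):
  C–C: 1 × 352 = 352
  C–H: 5 × 420 = 2100
  C–O: 1 × 365 = 365
  O–H: 1 × 478 = 478
  O=O: 3 × 508 = 1524
  Σ(broken) = 4819 kJ
Bonds formed (products):
  C=O: 4 × 812 = 3248
  O–H: 6 × 478 = 2868
  Σ(formed) = 6116 kJ
ΔH = Σ(broken) − Σ(formed) = 4819 − 6116 = −1297 kJ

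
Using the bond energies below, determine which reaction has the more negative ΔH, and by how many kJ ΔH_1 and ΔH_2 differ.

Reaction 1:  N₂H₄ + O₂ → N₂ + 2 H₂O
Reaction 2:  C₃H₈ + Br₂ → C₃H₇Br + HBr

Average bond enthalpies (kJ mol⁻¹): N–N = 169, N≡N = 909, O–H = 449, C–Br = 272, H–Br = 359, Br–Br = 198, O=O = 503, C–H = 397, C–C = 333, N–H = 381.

Reaction 1, by 473 kJ

Reaction 1:
  Bonds broken (reactants):
    N–H: 4 × 381 = 1524
    N–N: 1 × 169 = 169
    O=O: 1 × 503 = 503
    Σ(broken) = 2196 kJ
  Bonds formed (products):
    N≡N: 1 × 909 = 909
    O–H: 4 × 449 = 1796
    Σ(formed) = 2705 kJ
  ΔH_1 = 2196 − 2705 = −509 kJ
Reaction 2:
  Bonds broken (reactants):
    Br–Br: 1 × 198 = 198
    C–C: 2 × 333 = 666
    C–H: 8 × 397 = 3176
    Σ(broken) = 4040 kJ
  Bonds formed (products):
    C–Br: 1 × 272 = 272
    C–C: 2 × 333 = 666
    C–H: 7 × 397 = 2779
    H–Br: 1 × 359 = 359
    Σ(formed) = 4076 kJ
  ΔH_2 = 4040 − 4076 = −36 kJ
ΔH_1 − ΔH_2 = −473 kJ, so reaction 1 has the more negative ΔH; |ΔH_1 − ΔH_2| = 473 kJ.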